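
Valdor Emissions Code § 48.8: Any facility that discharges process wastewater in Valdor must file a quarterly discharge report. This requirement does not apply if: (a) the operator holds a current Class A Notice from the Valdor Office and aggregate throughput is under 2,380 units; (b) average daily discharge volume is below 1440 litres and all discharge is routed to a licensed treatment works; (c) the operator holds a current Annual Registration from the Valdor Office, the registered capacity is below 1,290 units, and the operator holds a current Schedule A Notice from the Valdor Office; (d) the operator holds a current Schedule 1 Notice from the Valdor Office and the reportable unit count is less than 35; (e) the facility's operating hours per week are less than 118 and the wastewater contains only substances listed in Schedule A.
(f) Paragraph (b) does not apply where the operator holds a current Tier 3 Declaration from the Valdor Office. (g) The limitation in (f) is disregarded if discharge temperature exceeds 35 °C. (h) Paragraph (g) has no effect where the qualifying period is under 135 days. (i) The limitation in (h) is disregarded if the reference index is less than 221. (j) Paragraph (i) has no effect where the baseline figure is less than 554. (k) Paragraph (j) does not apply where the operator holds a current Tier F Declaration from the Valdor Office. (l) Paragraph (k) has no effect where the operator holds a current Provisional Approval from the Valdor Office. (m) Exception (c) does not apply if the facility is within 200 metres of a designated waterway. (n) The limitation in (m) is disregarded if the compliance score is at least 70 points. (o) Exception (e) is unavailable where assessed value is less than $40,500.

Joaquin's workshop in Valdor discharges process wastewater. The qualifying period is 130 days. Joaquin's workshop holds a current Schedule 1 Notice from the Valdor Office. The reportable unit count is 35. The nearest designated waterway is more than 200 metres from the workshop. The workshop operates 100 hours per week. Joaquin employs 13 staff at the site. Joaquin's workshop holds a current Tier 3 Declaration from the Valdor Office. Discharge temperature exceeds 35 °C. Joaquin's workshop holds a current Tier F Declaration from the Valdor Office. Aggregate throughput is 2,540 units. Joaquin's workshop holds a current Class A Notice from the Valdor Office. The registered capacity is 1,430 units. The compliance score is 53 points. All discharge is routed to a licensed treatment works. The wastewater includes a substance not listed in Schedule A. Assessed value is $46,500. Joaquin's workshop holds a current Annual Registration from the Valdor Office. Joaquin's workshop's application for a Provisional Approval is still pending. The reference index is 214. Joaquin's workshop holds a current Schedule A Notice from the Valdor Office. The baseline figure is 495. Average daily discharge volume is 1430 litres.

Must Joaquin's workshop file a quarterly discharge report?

No — exception (b) applies; Joaquin's workshop is not required to file a quarterly discharge report.

Exception (a) does not apply: aggregate throughput is 2,540 units, not under 2,380 units.
All of (b)'s requirements are met (average daily discharge volume is 1430 litres, below the 1440 litres limit; discharge is routed to a licensed treatment works). Applying paragraphs (f)–(l): (f) is engaged (a current Tier 3 Declaration is held), but is displaced by (g): (g) applies — discharge temperature exceeds 35 °C. (h) is triggered (the qualifying period is 130 days, under the 135 days limit), but yields to (i): (i) applies — the reference index is 214, less than the 221 limit. (j) operates (the baseline figure is 495, less than the 554 limit), but is itself disapplied by (k): (k) operates against (j): a current Tier F Declaration is held. (l) does not operate here (no current Provisional Approval is held), so (k) stands. (b) remains available.
Exception (c) fails — the registered capacity is 1,430 units, not below 1,290 units.
Exception (d) requires that the reportable unit count is less than 35; but the reportable unit count is 35, not less than 35, so (d) is unavailable.
Exception (e) does not apply: the wastewater includes a non-Schedule-A substance.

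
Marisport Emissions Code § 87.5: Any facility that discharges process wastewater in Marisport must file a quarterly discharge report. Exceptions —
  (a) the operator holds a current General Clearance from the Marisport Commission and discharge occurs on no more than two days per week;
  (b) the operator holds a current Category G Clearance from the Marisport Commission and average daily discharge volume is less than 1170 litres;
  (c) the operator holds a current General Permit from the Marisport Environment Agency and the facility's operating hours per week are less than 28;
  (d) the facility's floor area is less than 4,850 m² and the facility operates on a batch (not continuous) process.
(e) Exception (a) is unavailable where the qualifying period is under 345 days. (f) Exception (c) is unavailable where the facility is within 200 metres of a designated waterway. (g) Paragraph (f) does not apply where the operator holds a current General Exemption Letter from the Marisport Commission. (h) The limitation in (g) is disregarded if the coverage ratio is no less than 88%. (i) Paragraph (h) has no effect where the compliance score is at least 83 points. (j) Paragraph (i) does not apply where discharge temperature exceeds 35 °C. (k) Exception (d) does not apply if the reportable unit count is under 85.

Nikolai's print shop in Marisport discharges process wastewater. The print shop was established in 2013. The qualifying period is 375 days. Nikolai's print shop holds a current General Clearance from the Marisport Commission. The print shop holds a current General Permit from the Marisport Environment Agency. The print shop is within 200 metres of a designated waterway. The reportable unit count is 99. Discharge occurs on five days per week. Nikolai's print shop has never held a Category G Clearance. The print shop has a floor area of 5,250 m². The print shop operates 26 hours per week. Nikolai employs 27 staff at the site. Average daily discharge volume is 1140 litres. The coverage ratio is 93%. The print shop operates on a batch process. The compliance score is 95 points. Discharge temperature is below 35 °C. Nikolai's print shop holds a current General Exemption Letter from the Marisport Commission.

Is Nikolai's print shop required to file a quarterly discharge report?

Exception (a) requires that discharge occurs on no more than two days per week; but discharge occurs on five days per week, so (a) is unavailable.
Exception (b) does not apply: there is no Category G Clearance in force.
Exception (c) is satisfied on its face — a current General Permit is held; the facility's operating hours per week are 26, less than the 28 limit. As to paragraphs (f)–(j): (f) would limit (c) — the print shop is within 200 m of a designated waterway — but (g) sets (f) aside: (g) is triggered — a current General Exemption Letter is held. (h) is engaged (the coverage ratio is 93%, meeting the 88% threshold), but yields to (i): (i) operates against (h): the compliance score is 95 points, meeting the 83 points threshold. (j), which would lift (i), does not operate here — discharge temperature is below 35 °C. So (c) applies.
Exception (d) requires that the facility's floor area is less than 4,850 m²; but the facility's floor area is 5,250 m², not less than 4,850 m², so (d) is unavailable.

No — exception (c) applies; Nikolai's print shop is not required to file a quarterly discharge report.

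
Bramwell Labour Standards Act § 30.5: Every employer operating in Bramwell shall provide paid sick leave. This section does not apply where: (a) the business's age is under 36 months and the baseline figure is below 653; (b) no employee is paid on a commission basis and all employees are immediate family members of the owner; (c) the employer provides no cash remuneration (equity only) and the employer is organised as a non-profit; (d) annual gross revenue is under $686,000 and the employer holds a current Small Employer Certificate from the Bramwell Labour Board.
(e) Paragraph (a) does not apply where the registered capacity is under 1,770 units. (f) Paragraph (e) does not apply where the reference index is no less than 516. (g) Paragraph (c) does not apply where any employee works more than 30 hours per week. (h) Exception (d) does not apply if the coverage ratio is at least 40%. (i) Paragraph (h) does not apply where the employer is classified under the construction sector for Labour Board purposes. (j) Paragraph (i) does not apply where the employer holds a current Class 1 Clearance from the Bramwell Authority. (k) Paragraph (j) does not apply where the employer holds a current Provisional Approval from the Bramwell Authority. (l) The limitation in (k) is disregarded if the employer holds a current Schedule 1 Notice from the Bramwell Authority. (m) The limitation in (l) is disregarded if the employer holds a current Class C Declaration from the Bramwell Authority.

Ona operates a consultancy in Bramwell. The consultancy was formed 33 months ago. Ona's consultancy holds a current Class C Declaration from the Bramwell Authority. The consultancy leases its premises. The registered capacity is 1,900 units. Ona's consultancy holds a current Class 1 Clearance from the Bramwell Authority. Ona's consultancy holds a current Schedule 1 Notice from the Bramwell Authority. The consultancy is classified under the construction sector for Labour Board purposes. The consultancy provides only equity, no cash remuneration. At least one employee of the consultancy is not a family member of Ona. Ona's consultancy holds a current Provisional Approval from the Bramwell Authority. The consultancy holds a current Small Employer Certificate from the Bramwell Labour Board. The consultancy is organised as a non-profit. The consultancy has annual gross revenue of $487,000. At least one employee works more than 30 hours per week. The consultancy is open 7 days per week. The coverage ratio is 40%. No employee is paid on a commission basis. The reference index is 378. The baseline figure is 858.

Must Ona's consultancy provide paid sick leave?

No — exception (d) applies; Ona's consultancy is not required to provide paid sick leave.

Exception (a) fails — the baseline figure is 858, not below 653.
Exception (b) fails — at least one employee is not a family member.
Exception (c) is satisfied on its face — remuneration is equity-only; the employer is a non-profit. But: (g) is triggered — at least one employee exceeds 30 hours/week. Exception (c) does not apply.
Exception (d): annual gross revenue is $487,000, under the $686,000 limit; a current Small Employer Certificate is held — every condition holds. Considering the limiting provisions: (h) applies (the coverage ratio is 40%, meeting the 40% threshold), but is overridden by (i): (i) operates against (h): the consultancy is classified under the construction sector. (j) would limit (i) — a current Class 1 Clearance is held — but (k) sets (j) aside: (k) operates against (j): a current Provisional Approval is held. (l) would limit (k) — a current Schedule 1 Notice is held — but (m) sets (l) aside: (m) operates against (l): a current Class C Declaration is held. (d) remains available.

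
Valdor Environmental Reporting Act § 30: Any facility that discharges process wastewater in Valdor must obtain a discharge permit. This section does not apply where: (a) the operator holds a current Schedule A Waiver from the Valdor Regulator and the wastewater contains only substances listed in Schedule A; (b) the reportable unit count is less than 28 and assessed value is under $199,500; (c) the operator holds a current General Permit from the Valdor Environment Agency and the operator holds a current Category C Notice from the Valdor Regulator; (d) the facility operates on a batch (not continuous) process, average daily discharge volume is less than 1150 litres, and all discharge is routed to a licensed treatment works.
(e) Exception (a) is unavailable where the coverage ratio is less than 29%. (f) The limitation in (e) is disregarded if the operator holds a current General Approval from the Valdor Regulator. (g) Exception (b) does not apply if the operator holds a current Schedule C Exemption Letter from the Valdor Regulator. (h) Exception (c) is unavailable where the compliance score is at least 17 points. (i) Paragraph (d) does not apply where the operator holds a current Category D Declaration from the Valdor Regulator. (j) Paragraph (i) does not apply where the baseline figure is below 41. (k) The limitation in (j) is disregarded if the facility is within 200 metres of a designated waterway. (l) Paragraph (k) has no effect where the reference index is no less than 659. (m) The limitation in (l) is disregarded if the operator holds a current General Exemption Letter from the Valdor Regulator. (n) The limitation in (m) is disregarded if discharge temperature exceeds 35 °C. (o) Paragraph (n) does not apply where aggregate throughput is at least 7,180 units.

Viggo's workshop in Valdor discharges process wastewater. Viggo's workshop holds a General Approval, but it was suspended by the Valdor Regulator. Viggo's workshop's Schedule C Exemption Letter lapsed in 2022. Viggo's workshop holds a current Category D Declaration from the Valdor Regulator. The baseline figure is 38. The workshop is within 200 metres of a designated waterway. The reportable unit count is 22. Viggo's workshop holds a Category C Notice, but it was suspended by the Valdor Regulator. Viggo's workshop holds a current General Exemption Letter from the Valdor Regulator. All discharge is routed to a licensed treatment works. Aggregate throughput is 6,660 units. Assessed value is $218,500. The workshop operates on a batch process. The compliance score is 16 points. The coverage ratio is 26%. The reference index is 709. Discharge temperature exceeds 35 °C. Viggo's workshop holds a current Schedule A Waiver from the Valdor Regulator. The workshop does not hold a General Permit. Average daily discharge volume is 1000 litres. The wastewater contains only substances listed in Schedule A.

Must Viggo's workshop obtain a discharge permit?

No — exception (d) applies; Viggo's workshop is not required to obtain a discharge permit.

Exception (a)'s conditions are all satisfied: a current Schedule A Waiver is held; the wastewater is Schedule-A-only. But: (e) operates against (a): the coverage ratio is 26%, less than the 29% limit. (f), which would lift (e), does not operate here — there is no General Approval in force. So (a) is unavailable.
Exception (b) requires that assessed value is under $199,500; but assessed value is $218,500, not under $199,500, so (b) is unavailable.
Exception (c) requires that the operator holds a current General Permit from the Valdor Environment Agency; but no General Permit is held, so (c) is unavailable.
Exception (d)'s conditions are all satisfied: the facility operates on a batch process; average daily discharge volume is 1000 litres, less than the 1150 litres limit; discharge is routed to a licensed treatment works. Under paragraphs (i)–(o): (i) applies (a current Category D Declaration is held), but yields to (j): (j) applies — the baseline figure is 38, below the 41 limit. (k) applies (the workshop is within 200 m of a designated waterway), but yields to (l): (l) is triggered — the reference index is 709, meeting the 659 threshold. (m) applies (a current General Exemption Letter is held), but is itself disapplied by (n): (n) operates against (m): discharge temperature exceeds 35 °C. (o), which would lift (n), is not engaged — aggregate throughput is 6,660 units, short of 7,180 units. So (d) applies.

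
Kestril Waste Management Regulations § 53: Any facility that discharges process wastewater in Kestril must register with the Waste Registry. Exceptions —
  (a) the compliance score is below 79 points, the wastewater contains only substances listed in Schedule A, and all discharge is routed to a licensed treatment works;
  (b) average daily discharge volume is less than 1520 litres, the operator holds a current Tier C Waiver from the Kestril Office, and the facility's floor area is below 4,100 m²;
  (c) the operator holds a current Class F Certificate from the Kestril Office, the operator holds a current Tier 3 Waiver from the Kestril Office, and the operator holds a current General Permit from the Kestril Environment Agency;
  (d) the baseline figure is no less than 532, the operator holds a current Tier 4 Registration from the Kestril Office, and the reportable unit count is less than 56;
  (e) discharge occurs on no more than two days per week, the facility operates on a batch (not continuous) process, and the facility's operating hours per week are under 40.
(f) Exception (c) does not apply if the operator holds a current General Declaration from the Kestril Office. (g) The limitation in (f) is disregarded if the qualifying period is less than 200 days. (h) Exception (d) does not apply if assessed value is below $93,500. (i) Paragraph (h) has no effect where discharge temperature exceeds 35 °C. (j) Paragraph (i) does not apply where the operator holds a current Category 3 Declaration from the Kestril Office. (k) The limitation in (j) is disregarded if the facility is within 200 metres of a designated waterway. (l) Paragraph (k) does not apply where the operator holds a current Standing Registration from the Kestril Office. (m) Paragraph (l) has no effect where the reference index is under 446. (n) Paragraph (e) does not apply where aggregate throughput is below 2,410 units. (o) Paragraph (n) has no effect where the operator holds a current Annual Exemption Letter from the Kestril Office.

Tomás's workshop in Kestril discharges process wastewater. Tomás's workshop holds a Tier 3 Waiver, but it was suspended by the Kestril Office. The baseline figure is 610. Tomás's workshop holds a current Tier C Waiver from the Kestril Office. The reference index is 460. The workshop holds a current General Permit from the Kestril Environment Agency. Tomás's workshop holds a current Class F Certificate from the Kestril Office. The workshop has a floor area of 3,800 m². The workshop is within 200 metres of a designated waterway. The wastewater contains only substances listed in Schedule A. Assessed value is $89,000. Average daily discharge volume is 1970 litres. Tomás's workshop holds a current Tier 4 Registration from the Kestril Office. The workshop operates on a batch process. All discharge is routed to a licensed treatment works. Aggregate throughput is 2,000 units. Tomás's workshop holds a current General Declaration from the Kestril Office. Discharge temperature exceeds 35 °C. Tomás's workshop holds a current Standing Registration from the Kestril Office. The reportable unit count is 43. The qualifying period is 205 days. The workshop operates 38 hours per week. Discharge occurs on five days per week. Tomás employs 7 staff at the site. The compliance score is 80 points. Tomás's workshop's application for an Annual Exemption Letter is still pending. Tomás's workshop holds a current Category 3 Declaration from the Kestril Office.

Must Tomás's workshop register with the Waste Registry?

Yes — Tomás's workshop must register with the Waste Registry.

Exception (a) requires that the compliance score is below 79 points; but the compliance score is 80 points, not below 79 points, so (a) is unavailable.
Exception (b) fails — average daily discharge volume is 1970 litres, not less than 1520 litres.
Exception (c) does not apply: there is no Tier 3 Waiver in force.
All of (d)'s requirements are met (the baseline figure is 610, meeting the 532 threshold; a current Tier 4 Registration is held; the reportable unit count is 43, less than the 56 limit). But: (h) operates — assessed value is $89,000, below the $93,500 limit. (i) is triggered (discharge temperature exceeds 35 °C), but is set aside by (j): (j) operates against (i): a current Category 3 Declaration is held. (k) applies (the workshop is within 200 m of a designated waterway), but is overridden by (l): (l) operates against (k): a current Standing Registration is held. (m) is inapplicable (the reference index is 460, not under 446), so (l) stands. Exception (d) does not apply.
Exception (e) requires that discharge occurs on no more than two days per week; but discharge occurs on five days per week, so (e) is unavailable.
No exception is made out. Tomás's workshop falls within the general rule.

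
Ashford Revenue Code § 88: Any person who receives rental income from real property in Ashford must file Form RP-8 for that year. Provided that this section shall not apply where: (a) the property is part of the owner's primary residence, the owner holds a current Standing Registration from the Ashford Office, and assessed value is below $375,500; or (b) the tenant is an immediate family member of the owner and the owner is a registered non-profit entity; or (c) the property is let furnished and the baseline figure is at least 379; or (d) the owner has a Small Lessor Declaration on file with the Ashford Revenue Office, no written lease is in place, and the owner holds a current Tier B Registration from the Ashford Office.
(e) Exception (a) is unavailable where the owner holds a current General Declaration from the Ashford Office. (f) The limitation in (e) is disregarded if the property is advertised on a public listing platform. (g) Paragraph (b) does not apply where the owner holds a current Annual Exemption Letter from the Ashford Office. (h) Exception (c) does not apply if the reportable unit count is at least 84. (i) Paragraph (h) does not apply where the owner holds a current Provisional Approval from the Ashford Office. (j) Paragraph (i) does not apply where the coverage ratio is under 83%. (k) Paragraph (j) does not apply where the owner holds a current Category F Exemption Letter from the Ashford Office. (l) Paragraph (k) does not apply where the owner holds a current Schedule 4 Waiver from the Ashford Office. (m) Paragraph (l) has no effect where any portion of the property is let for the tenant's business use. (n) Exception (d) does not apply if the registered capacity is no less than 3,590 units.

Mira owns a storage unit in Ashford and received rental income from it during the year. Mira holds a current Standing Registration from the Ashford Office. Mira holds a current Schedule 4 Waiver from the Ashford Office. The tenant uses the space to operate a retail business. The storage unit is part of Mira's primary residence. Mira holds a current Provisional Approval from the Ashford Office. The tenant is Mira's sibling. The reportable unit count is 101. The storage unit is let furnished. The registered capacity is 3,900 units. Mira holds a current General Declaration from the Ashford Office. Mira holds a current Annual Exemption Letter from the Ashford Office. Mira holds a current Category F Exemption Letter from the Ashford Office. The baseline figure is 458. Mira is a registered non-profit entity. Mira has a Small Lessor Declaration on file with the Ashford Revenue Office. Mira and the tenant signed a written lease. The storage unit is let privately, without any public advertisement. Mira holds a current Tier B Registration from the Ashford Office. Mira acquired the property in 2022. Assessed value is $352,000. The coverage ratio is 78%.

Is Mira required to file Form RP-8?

No — exception (c) applies; Mira is not required to file Form RP-8.

Exception (a)'s conditions are all satisfied: the storage unit is part of the primary residence; a current Standing Registration is held; assessed value is $352,000, below the $375,500 limit. But applying paragraphs (e)–(f): (e) operates — a current General Declaration is held. (f) is inapplicable (the property is let privately without advertisement), so (e) stands. (a) is therefore removed.
All of (b)'s requirements are met (the tenant is an immediate family member; Mira is a registered non-profit). But: (g) operates against (b): a current Annual Exemption Letter is held. Exception (b) does not apply.
Exception (c): the property is let furnished; the baseline figure is 458, meeting the 379 threshold — every condition holds. As to paragraphs (h)–(m): (h) operates (the reportable unit count is 101, meeting the 84 threshold), but is itself disapplied by (i): (i) is engaged — a current Provisional Approval is held. (j) applies (the coverage ratio is 78%, under the 83% limit), but is displaced by (k): (k) operates against (j): a current Category F Exemption Letter is held. (l) is engaged (a current Schedule 4 Waiver is held), but yields to (m): (m) operates against (l): the space is let for business use. Exception (c) stands.
Exception (d) requires that no written lease is in place; but a written lease is in place, so (d) is unavailable.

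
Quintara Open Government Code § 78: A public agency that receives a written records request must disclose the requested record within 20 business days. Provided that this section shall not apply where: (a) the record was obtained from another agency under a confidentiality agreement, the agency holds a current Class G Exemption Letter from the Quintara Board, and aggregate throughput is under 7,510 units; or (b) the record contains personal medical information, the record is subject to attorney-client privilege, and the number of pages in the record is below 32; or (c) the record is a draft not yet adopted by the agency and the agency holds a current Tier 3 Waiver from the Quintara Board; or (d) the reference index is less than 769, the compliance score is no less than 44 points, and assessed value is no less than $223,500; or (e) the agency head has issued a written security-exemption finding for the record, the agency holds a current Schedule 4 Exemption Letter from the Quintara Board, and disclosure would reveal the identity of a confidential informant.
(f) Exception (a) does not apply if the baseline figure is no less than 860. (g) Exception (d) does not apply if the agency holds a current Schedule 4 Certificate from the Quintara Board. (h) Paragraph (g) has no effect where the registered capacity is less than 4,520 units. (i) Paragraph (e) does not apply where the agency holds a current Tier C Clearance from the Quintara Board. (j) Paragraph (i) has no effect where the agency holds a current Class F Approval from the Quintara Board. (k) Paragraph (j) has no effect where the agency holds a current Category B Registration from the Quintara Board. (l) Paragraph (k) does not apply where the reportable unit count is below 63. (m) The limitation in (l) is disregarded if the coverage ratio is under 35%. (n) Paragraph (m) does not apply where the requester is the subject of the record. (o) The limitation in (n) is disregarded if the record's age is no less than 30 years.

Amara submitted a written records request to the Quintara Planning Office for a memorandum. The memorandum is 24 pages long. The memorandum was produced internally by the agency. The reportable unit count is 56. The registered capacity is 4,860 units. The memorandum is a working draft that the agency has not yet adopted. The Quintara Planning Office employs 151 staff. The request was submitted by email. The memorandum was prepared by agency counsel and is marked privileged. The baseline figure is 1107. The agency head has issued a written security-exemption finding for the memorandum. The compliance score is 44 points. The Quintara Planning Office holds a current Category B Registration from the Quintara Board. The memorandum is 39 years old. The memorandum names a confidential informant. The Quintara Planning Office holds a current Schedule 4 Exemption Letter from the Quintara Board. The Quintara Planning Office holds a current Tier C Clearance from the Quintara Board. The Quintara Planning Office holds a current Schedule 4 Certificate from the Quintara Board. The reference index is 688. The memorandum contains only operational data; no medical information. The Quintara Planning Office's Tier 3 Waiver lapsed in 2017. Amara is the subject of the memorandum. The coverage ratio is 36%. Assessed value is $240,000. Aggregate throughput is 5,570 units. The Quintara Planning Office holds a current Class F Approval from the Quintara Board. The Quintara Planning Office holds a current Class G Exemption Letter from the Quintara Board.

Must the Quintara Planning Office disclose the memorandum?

Exception (a) does not apply: the memorandum was produced internally.
Exception (b) does not apply: the memorandum contains only operational data.
Exception (c) does not apply: the Tier 3 Waiver is not current.
Exception (d)'s conditions are all satisfied: the reference index is 688, less than the 769 limit; the compliance score is 44 points, meeting the 44 points threshold; assessed value is $240,000, meeting the $223,500 threshold. But applying paragraphs (g)–(h): (g) operates against (d): a current Schedule 4 Certificate is held. (h) is not engaged (the registered capacity is 4,860 units, not less than 4,520 units), so (g) stands. So (d) is unavailable.
Exception (e): a written security-exemption finding has been issued; a current Schedule 4 Exemption Letter is held; the memorandum names a confidential informant — every condition holds. Under paragraphs (i)–(o): (i) would limit (e) — a current Tier C Clearance is held — but (j) sets (i) aside: (j) is engaged — a current Class F Approval is held. (k) is triggered (a current Category B Registration is held), but is overridden by (l): (l) operates against (k): the reportable unit count is 56, below the 63 limit. (m) is not engaged (the coverage ratio is 36%, not under 35%), so (l) stands. So (e) applies.

No — exception (e) applies; the Quintara Planning Office is not required to disclose the memorandum.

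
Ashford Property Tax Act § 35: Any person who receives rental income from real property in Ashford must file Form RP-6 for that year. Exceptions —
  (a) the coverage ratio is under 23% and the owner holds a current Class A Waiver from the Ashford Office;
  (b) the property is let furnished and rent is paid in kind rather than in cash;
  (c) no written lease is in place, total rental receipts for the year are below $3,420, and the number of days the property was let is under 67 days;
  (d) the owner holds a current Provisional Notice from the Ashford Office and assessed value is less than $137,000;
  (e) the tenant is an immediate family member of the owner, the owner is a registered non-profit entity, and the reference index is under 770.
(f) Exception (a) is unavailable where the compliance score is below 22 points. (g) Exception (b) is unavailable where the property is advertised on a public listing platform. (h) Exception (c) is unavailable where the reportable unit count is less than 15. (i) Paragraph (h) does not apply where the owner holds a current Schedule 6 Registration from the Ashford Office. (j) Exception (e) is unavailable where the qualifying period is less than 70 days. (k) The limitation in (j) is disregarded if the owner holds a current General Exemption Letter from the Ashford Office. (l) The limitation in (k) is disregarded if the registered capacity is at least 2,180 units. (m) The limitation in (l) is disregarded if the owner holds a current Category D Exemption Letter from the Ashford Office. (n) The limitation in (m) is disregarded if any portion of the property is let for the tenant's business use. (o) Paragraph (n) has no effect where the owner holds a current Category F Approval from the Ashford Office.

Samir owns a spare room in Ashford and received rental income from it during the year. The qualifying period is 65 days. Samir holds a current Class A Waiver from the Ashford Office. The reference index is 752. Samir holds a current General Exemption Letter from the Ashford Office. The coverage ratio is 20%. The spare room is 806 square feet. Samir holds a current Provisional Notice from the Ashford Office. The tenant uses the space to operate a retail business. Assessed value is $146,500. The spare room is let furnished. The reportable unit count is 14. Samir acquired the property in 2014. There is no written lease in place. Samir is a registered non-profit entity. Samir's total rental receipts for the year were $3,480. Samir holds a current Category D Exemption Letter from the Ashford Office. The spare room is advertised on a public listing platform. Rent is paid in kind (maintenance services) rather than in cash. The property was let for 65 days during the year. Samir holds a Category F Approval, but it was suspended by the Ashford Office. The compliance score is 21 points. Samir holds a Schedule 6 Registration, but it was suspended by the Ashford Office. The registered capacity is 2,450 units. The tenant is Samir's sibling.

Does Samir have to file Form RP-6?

Exception (a)'s conditions are all satisfied: the coverage ratio is 20%, under the 23% limit; a current Class A Waiver is held. But: (f) operates against (a): the compliance score is 21 points, below the 22 points limit. So (a) is unavailable.
All of (b)'s requirements are met (the property is let furnished; rent is paid in kind). But: (g) operates against (b): the property is publicly advertised. (b) is therefore removed.
Exception (c) does not apply: total rental receipts for the year are $3,480, not below $3,420.
Exception (d) fails — assessed value is $146,500, not less than $137,000.
Exception (e) is satisfied on its face — the tenant is an immediate family member; Samir is a registered non-profit; the reference index is 752, under the 770 limit. Turning to paragraphs (j)–(o): (j) operates — the qualifying period is 65 days, less than the 70 days limit. (k) is engaged (a current General Exemption Letter is held), but is overridden by (l): (l) operates — the registered capacity is 2,450 units, meeting the 2,180 units threshold. (m) operates (a current Category D Exemption Letter is held), but is itself disapplied by (n): (n) is engaged — the space is let for business use. (o), which would lift (n), is not engaged — the Category F Approval is not current. (e) is therefore removed.
No exception displaces § 35.

Yes — Samir must file Form RP-6.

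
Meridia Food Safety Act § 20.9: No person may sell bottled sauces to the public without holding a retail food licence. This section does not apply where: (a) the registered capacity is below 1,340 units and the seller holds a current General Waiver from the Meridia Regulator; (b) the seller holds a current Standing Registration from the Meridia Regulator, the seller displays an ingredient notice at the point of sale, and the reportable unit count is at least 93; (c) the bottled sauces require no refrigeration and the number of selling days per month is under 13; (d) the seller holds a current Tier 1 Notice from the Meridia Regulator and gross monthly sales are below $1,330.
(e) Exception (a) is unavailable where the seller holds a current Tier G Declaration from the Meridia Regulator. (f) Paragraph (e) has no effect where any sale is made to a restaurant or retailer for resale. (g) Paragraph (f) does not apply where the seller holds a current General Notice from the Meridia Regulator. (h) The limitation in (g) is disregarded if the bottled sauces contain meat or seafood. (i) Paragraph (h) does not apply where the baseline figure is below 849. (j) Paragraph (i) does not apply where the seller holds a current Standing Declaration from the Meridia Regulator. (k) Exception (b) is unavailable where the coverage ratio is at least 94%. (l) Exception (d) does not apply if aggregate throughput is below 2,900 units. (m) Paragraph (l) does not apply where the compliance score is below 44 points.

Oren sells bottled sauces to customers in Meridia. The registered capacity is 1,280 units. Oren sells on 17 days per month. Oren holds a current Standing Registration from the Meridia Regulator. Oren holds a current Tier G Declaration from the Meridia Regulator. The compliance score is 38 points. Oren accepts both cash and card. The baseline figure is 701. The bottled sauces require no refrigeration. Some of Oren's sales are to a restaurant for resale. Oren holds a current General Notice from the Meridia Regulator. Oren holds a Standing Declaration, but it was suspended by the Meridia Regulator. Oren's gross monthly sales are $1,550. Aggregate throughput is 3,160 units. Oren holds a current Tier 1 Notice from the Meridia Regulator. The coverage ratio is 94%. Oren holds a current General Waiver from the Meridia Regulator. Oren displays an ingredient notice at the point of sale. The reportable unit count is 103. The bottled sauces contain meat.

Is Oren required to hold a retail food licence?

Exception (a): the registered capacity is 1,280 units, below the 1,340 units limit; a current General Waiver is held — every condition holds. But: (e) operates against (a): a current Tier G Declaration is held. (f) would limit (e) — some sales are to a restaurant for resale — but (g) sets (f) aside: (g) operates against (f): a current General Notice is held. (h) would limit (g) — the bottled sauces contain meat — but (i) sets (h) aside: (i) applies — the baseline figure is 701, below the 849 limit. (j), which would lift (i), is inapplicable — no current Standing Declaration is held. (a) is therefore removed.
Exception (b) is satisfied on its face — a current Standing Registration is held; an ingredient notice is displayed; the reportable unit count is 103, meeting the 93 threshold. However, paragraph (k) must be considered: (k) operates against (b): the coverage ratio is 94%, meeting the 94% threshold. Exception (b) does not apply.
Exception (c) does not apply: the number of selling days per month is 17, not under 13.
Exception (d) does not apply: gross monthly sales are $1,550, not below $1,330.
No exception displaces § 20.9.

Yes — Oren must hold a retail food licence.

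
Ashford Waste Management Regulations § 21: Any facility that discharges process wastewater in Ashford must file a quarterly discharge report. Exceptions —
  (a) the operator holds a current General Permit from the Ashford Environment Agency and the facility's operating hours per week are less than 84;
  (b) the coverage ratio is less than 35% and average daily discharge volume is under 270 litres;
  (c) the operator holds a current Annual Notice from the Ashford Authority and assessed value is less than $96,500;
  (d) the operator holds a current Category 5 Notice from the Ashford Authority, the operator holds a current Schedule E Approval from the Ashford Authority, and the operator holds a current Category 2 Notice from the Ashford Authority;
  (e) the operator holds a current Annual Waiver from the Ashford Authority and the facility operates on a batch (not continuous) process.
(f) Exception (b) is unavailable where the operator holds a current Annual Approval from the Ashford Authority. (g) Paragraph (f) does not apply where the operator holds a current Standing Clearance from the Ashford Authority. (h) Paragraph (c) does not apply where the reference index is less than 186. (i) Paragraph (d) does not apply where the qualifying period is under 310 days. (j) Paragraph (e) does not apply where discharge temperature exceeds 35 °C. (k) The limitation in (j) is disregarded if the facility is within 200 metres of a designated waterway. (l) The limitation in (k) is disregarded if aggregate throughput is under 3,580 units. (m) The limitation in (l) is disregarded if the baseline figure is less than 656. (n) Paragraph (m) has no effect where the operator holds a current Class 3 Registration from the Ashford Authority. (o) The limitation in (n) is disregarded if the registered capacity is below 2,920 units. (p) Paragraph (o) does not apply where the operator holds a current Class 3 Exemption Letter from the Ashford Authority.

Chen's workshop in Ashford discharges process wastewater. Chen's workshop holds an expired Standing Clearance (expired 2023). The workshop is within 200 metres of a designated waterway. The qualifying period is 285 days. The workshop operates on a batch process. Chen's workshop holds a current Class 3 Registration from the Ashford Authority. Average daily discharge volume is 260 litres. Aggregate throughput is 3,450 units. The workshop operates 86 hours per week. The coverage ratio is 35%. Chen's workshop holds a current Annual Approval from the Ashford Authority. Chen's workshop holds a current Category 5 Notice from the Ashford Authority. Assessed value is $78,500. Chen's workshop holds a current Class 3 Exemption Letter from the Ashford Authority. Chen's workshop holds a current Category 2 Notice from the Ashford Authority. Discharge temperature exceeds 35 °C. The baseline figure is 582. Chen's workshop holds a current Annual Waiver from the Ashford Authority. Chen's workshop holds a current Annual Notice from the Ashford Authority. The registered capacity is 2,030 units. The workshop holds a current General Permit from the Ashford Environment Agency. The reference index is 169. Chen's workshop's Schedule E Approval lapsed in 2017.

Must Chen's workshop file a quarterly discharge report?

Yes — Chen's workshop must file a quarterly discharge report.

Exception (a) fails — the facility's operating hours per week are 86, not less than 84.
Exception (b) fails — the coverage ratio is 35%, not less than 35%.
Exception (c): a current Annual Notice is held; assessed value is $78,500, less than the $96,500 limit — every condition holds. However, paragraph (h) must be considered: (h) operates against (c): the reference index is 169, less than the 186 limit. (c) is therefore removed.
Exception (d) does not apply: there is no Schedule E Approval in force.
All of (e)'s requirements are met (a current Annual Waiver is held; the facility operates on a batch process). But applying paragraphs (j)–(p): (j) applies — discharge temperature exceeds 35 °C. (k) would limit (j) — the workshop is within 200 m of a designated waterway — but (l) sets (k) aside: (l) operates against (k): aggregate throughput is 3,450 units, under the 3,580 units limit. (m) would limit (l) — the baseline figure is 582, less than the 656 limit — but (n) sets (m) aside: (n) operates — a current Class 3 Registration is held. (o) is triggered (the registered capacity is 2,030 units, below the 2,920 units limit), but is itself disapplied by (p): (p) operates against (o): a current Class 3 Exemption Letter is held. (e) is therefore removed.
No exception displaces § 21.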